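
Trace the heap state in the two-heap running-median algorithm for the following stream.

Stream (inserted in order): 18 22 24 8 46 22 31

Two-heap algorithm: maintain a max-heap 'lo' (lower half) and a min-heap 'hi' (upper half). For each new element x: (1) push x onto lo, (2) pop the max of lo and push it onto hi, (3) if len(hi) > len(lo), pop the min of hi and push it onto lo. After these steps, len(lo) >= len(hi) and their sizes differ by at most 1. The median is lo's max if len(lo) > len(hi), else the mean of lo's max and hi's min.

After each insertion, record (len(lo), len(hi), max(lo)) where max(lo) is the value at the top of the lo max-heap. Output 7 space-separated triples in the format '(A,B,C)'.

Answer: (1,0,18) (1,1,18) (2,1,22) (2,2,18) (3,2,22) (3,3,22) (4,3,22)

Derivation:
Step 1: insert 18 -> lo=[18] hi=[] -> (len(lo)=1, len(hi)=0, max(lo)=18)
Step 2: insert 22 -> lo=[18] hi=[22] -> (len(lo)=1, len(hi)=1, max(lo)=18)
Step 3: insert 24 -> lo=[18, 22] hi=[24] -> (len(lo)=2, len(hi)=1, max(lo)=22)
Step 4: insert 8 -> lo=[8, 18] hi=[22, 24] -> (len(lo)=2, len(hi)=2, max(lo)=18)
Step 5: insert 46 -> lo=[8, 18, 22] hi=[24, 46] -> (len(lo)=3, len(hi)=2, max(lo)=22)
Step 6: insert 22 -> lo=[8, 18, 22] hi=[22, 24, 46] -> (len(lo)=3, len(hi)=3, max(lo)=22)
Step 7: insert 31 -> lo=[8, 18, 22, 22] hi=[24, 31, 46] -> (len(lo)=4, len(hi)=3, max(lo)=22)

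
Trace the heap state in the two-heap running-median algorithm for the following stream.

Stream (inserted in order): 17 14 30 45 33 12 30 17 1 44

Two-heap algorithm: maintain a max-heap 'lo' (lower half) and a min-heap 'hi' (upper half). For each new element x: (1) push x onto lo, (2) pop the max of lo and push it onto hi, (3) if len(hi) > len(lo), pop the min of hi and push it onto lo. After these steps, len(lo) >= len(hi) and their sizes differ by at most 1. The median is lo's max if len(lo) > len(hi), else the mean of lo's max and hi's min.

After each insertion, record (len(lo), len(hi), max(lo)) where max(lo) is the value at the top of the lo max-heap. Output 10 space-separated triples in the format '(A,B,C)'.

Answer: (1,0,17) (1,1,14) (2,1,17) (2,2,17) (3,2,30) (3,3,17) (4,3,30) (4,4,17) (5,4,17) (5,5,17)

Derivation:
Step 1: insert 17 -> lo=[17] hi=[] -> (len(lo)=1, len(hi)=0, max(lo)=17)
Step 2: insert 14 -> lo=[14] hi=[17] -> (len(lo)=1, len(hi)=1, max(lo)=14)
Step 3: insert 30 -> lo=[14, 17] hi=[30] -> (len(lo)=2, len(hi)=1, max(lo)=17)
Step 4: insert 45 -> lo=[14, 17] hi=[30, 45] -> (len(lo)=2, len(hi)=2, max(lo)=17)
Step 5: insert 33 -> lo=[14, 17, 30] hi=[33, 45] -> (len(lo)=3, len(hi)=2, max(lo)=30)
Step 6: insert 12 -> lo=[12, 14, 17] hi=[30, 33, 45] -> (len(lo)=3, len(hi)=3, max(lo)=17)
Step 7: insert 30 -> lo=[12, 14, 17, 30] hi=[30, 33, 45] -> (len(lo)=4, len(hi)=3, max(lo)=30)
Step 8: insert 17 -> lo=[12, 14, 17, 17] hi=[30, 30, 33, 45] -> (len(lo)=4, len(hi)=4, max(lo)=17)
Step 9: insert 1 -> lo=[1, 12, 14, 17, 17] hi=[30, 30, 33, 45] -> (len(lo)=5, len(hi)=4, max(lo)=17)
Step 10: insert 44 -> lo=[1, 12, 14, 17, 17] hi=[30, 30, 33, 44, 45] -> (len(lo)=5, len(hi)=5, max(lo)=17)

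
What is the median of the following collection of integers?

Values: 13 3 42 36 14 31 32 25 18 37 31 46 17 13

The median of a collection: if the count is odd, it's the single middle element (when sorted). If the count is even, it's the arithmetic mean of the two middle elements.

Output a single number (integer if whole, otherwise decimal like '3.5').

Step 1: insert 13 -> lo=[13] (size 1, max 13) hi=[] (size 0) -> median=13
Step 2: insert 3 -> lo=[3] (size 1, max 3) hi=[13] (size 1, min 13) -> median=8
Step 3: insert 42 -> lo=[3, 13] (size 2, max 13) hi=[42] (size 1, min 42) -> median=13
Step 4: insert 36 -> lo=[3, 13] (size 2, max 13) hi=[36, 42] (size 2, min 36) -> median=24.5
Step 5: insert 14 -> lo=[3, 13, 14] (size 3, max 14) hi=[36, 42] (size 2, min 36) -> median=14
Step 6: insert 31 -> lo=[3, 13, 14] (size 3, max 14) hi=[31, 36, 42] (size 3, min 31) -> median=22.5
Step 7: insert 32 -> lo=[3, 13, 14, 31] (size 4, max 31) hi=[32, 36, 42] (size 3, min 32) -> median=31
Step 8: insert 25 -> lo=[3, 13, 14, 25] (size 4, max 25) hi=[31, 32, 36, 42] (size 4, min 31) -> median=28
Step 9: insert 18 -> lo=[3, 13, 14, 18, 25] (size 5, max 25) hi=[31, 32, 36, 42] (size 4, min 31) -> median=25
Step 10: insert 37 -> lo=[3, 13, 14, 18, 25] (size 5, max 25) hi=[31, 32, 36, 37, 42] (size 5, min 31) -> median=28
Step 11: insert 31 -> lo=[3, 13, 14, 18, 25, 31] (size 6, max 31) hi=[31, 32, 36, 37, 42] (size 5, min 31) -> median=31
Step 12: insert 46 -> lo=[3, 13, 14, 18, 25, 31] (size 6, max 31) hi=[31, 32, 36, 37, 42, 46] (size 6, min 31) -> median=31
Step 13: insert 17 -> lo=[3, 13, 14, 17, 18, 25, 31] (size 7, max 31) hi=[31, 32, 36, 37, 42, 46] (size 6, min 31) -> median=31
Step 14: insert 13 -> lo=[3, 13, 13, 14, 17, 18, 25] (size 7, max 25) hi=[31, 31, 32, 36, 37, 42, 46] (size 7, min 31) -> median=28

Answer: 28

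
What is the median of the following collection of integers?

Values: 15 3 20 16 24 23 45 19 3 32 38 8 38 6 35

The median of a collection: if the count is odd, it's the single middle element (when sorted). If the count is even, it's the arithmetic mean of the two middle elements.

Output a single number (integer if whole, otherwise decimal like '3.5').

Step 1: insert 15 -> lo=[15] (size 1, max 15) hi=[] (size 0) -> median=15
Step 2: insert 3 -> lo=[3] (size 1, max 3) hi=[15] (size 1, min 15) -> median=9
Step 3: insert 20 -> lo=[3, 15] (size 2, max 15) hi=[20] (size 1, min 20) -> median=15
Step 4: insert 16 -> lo=[3, 15] (size 2, max 15) hi=[16, 20] (size 2, min 16) -> median=15.5
Step 5: insert 24 -> lo=[3, 15, 16] (size 3, max 16) hi=[20, 24] (size 2, min 20) -> median=16
Step 6: insert 23 -> lo=[3, 15, 16] (size 3, max 16) hi=[20, 23, 24] (size 3, min 20) -> median=18
Step 7: insert 45 -> lo=[3, 15, 16, 20] (size 4, max 20) hi=[23, 24, 45] (size 3, min 23) -> median=20
Step 8: insert 19 -> lo=[3, 15, 16, 19] (size 4, max 19) hi=[20, 23, 24, 45] (size 4, min 20) -> median=19.5
Step 9: insert 3 -> lo=[3, 3, 15, 16, 19] (size 5, max 19) hi=[20, 23, 24, 45] (size 4, min 20) -> median=19
Step 10: insert 32 -> lo=[3, 3, 15, 16, 19] (size 5, max 19) hi=[20, 23, 24, 32, 45] (size 5, min 20) -> median=19.5
Step 11: insert 38 -> lo=[3, 3, 15, 16, 19, 20] (size 6, max 20) hi=[23, 24, 32, 38, 45] (size 5, min 23) -> median=20
Step 12: insert 8 -> lo=[3, 3, 8, 15, 16, 19] (size 6, max 19) hi=[20, 23, 24, 32, 38, 45] (size 6, min 20) -> median=19.5
Step 13: insert 38 -> lo=[3, 3, 8, 15, 16, 19, 20] (size 7, max 20) hi=[23, 24, 32, 38, 38, 45] (size 6, min 23) -> median=20
Step 14: insert 6 -> lo=[3, 3, 6, 8, 15, 16, 19] (size 7, max 19) hi=[20, 23, 24, 32, 38, 38, 45] (size 7, min 20) -> median=19.5
Step 15: insert 35 -> lo=[3, 3, 6, 8, 15, 16, 19, 20] (size 8, max 20) hi=[23, 24, 32, 35, 38, 38, 45] (size 7, min 23) -> median=20

Answer: 20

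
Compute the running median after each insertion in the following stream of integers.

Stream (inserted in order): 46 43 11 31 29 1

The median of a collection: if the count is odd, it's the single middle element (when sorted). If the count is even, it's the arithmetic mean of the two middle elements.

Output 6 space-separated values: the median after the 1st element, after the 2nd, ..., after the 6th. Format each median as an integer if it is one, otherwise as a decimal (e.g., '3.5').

Step 1: insert 46 -> lo=[46] (size 1, max 46) hi=[] (size 0) -> median=46
Step 2: insert 43 -> lo=[43] (size 1, max 43) hi=[46] (size 1, min 46) -> median=44.5
Step 3: insert 11 -> lo=[11, 43] (size 2, max 43) hi=[46] (size 1, min 46) -> median=43
Step 4: insert 31 -> lo=[11, 31] (size 2, max 31) hi=[43, 46] (size 2, min 43) -> median=37
Step 5: insert 29 -> lo=[11, 29, 31] (size 3, max 31) hi=[43, 46] (size 2, min 43) -> median=31
Step 6: insert 1 -> lo=[1, 11, 29] (size 3, max 29) hi=[31, 43, 46] (size 3, min 31) -> median=30

Answer: 46 44.5 43 37 31 30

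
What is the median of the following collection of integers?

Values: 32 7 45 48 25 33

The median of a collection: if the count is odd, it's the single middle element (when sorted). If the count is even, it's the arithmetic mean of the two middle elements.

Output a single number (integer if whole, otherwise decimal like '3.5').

Answer: 32.5

Derivation:
Step 1: insert 32 -> lo=[32] (size 1, max 32) hi=[] (size 0) -> median=32
Step 2: insert 7 -> lo=[7] (size 1, max 7) hi=[32] (size 1, min 32) -> median=19.5
Step 3: insert 45 -> lo=[7, 32] (size 2, max 32) hi=[45] (size 1, min 45) -> median=32
Step 4: insert 48 -> lo=[7, 32] (size 2, max 32) hi=[45, 48] (size 2, min 45) -> median=38.5
Step 5: insert 25 -> lo=[7, 25, 32] (size 3, max 32) hi=[45, 48] (size 2, min 45) -> median=32
Step 6: insert 33 -> lo=[7, 25, 32] (size 3, max 32) hi=[33, 45, 48] (size 3, min 33) -> median=32.5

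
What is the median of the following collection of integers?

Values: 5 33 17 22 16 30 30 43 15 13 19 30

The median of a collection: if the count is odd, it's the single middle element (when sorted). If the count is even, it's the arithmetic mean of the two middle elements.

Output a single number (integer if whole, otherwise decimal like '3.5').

Step 1: insert 5 -> lo=[5] (size 1, max 5) hi=[] (size 0) -> median=5
Step 2: insert 33 -> lo=[5] (size 1, max 5) hi=[33] (size 1, min 33) -> median=19
Step 3: insert 17 -> lo=[5, 17] (size 2, max 17) hi=[33] (size 1, min 33) -> median=17
Step 4: insert 22 -> lo=[5, 17] (size 2, max 17) hi=[22, 33] (size 2, min 22) -> median=19.5
Step 5: insert 16 -> lo=[5, 16, 17] (size 3, max 17) hi=[22, 33] (size 2, min 22) -> median=17
Step 6: insert 30 -> lo=[5, 16, 17] (size 3, max 17) hi=[22, 30, 33] (size 3, min 22) -> median=19.5
Step 7: insert 30 -> lo=[5, 16, 17, 22] (size 4, max 22) hi=[30, 30, 33] (size 3, min 30) -> median=22
Step 8: insert 43 -> lo=[5, 16, 17, 22] (size 4, max 22) hi=[30, 30, 33, 43] (size 4, min 30) -> median=26
Step 9: insert 15 -> lo=[5, 15, 16, 17, 22] (size 5, max 22) hi=[30, 30, 33, 43] (size 4, min 30) -> median=22
Step 10: insert 13 -> lo=[5, 13, 15, 16, 17] (size 5, max 17) hi=[22, 30, 30, 33, 43] (size 5, min 22) -> median=19.5
Step 11: insert 19 -> lo=[5, 13, 15, 16, 17, 19] (size 6, max 19) hi=[22, 30, 30, 33, 43] (size 5, min 22) -> median=19
Step 12: insert 30 -> lo=[5, 13, 15, 16, 17, 19] (size 6, max 19) hi=[22, 30, 30, 30, 33, 43] (size 6, min 22) -> median=20.5

Answer: 20.5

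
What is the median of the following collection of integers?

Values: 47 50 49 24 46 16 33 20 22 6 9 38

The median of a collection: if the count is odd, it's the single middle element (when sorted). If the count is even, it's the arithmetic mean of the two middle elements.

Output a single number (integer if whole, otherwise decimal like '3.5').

Step 1: insert 47 -> lo=[47] (size 1, max 47) hi=[] (size 0) -> median=47
Step 2: insert 50 -> lo=[47] (size 1, max 47) hi=[50] (size 1, min 50) -> median=48.5
Step 3: insert 49 -> lo=[47, 49] (size 2, max 49) hi=[50] (size 1, min 50) -> median=49
Step 4: insert 24 -> lo=[24, 47] (size 2, max 47) hi=[49, 50] (size 2, min 49) -> median=48
Step 5: insert 46 -> lo=[24, 46, 47] (size 3, max 47) hi=[49, 50] (size 2, min 49) -> median=47
Step 6: insert 16 -> lo=[16, 24, 46] (size 3, max 46) hi=[47, 49, 50] (size 3, min 47) -> median=46.5
Step 7: insert 33 -> lo=[16, 24, 33, 46] (size 4, max 46) hi=[47, 49, 50] (size 3, min 47) -> median=46
Step 8: insert 20 -> lo=[16, 20, 24, 33] (size 4, max 33) hi=[46, 47, 49, 50] (size 4, min 46) -> median=39.5
Step 9: insert 22 -> lo=[16, 20, 22, 24, 33] (size 5, max 33) hi=[46, 47, 49, 50] (size 4, min 46) -> median=33
Step 10: insert 6 -> lo=[6, 16, 20, 22, 24] (size 5, max 24) hi=[33, 46, 47, 49, 50] (size 5, min 33) -> median=28.5
Step 11: insert 9 -> lo=[6, 9, 16, 20, 22, 24] (size 6, max 24) hi=[33, 46, 47, 49, 50] (size 5, min 33) -> median=24
Step 12: insert 38 -> lo=[6, 9, 16, 20, 22, 24] (size 6, max 24) hi=[33, 38, 46, 47, 49, 50] (size 6, min 33) -> median=28.5

Answer: 28.5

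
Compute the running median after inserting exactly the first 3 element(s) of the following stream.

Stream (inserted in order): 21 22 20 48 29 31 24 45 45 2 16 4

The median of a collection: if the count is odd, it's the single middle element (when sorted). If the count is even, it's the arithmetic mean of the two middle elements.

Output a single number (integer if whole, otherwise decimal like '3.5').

Step 1: insert 21 -> lo=[21] (size 1, max 21) hi=[] (size 0) -> median=21
Step 2: insert 22 -> lo=[21] (size 1, max 21) hi=[22] (size 1, min 22) -> median=21.5
Step 3: insert 20 -> lo=[20, 21] (size 2, max 21) hi=[22] (size 1, min 22) -> median=21

Answer: 21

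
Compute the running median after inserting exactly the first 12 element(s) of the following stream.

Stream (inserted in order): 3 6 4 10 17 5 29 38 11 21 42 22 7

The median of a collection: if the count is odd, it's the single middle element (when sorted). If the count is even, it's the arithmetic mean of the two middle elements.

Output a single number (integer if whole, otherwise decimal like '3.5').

Answer: 14

Derivation:
Step 1: insert 3 -> lo=[3] (size 1, max 3) hi=[] (size 0) -> median=3
Step 2: insert 6 -> lo=[3] (size 1, max 3) hi=[6] (size 1, min 6) -> median=4.5
Step 3: insert 4 -> lo=[3, 4] (size 2, max 4) hi=[6] (size 1, min 6) -> median=4
Step 4: insert 10 -> lo=[3, 4] (size 2, max 4) hi=[6, 10] (size 2, min 6) -> median=5
Step 5: insert 17 -> lo=[3, 4, 6] (size 3, max 6) hi=[10, 17] (size 2, min 10) -> median=6
Step 6: insert 5 -> lo=[3, 4, 5] (size 3, max 5) hi=[6, 10, 17] (size 3, min 6) -> median=5.5
Step 7: insert 29 -> lo=[3, 4, 5, 6] (size 4, max 6) hi=[10, 17, 29] (size 3, min 10) -> median=6
Step 8: insert 38 -> lo=[3, 4, 5, 6] (size 4, max 6) hi=[10, 17, 29, 38] (size 4, min 10) -> median=8
Step 9: insert 11 -> lo=[3, 4, 5, 6, 10] (size 5, max 10) hi=[11, 17, 29, 38] (size 4, min 11) -> median=10
Step 10: insert 21 -> lo=[3, 4, 5, 6, 10] (size 5, max 10) hi=[11, 17, 21, 29, 38] (size 5, min 11) -> median=10.5
Step 11: insert 42 -> lo=[3, 4, 5, 6, 10, 11] (size 6, max 11) hi=[17, 21, 29, 38, 42] (size 5, min 17) -> median=11
Step 12: insert 22 -> lo=[3, 4, 5, 6, 10, 11] (size 6, max 11) hi=[17, 21, 22, 29, 38, 42] (size 6, min 17) -> median=14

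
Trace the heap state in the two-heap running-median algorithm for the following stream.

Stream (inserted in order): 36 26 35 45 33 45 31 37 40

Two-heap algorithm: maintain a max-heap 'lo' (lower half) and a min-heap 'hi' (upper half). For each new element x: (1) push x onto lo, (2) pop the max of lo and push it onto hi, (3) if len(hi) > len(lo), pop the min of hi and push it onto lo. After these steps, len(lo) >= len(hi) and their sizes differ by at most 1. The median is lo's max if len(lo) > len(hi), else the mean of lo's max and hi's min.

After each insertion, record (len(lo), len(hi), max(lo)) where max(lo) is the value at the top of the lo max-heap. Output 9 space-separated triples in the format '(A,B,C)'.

Answer: (1,0,36) (1,1,26) (2,1,35) (2,2,35) (3,2,35) (3,3,35) (4,3,35) (4,4,35) (5,4,36)

Derivation:
Step 1: insert 36 -> lo=[36] hi=[] -> (len(lo)=1, len(hi)=0, max(lo)=36)
Step 2: insert 26 -> lo=[26] hi=[36] -> (len(lo)=1, len(hi)=1, max(lo)=26)
Step 3: insert 35 -> lo=[26, 35] hi=[36] -> (len(lo)=2, len(hi)=1, max(lo)=35)
Step 4: insert 45 -> lo=[26, 35] hi=[36, 45] -> (len(lo)=2, len(hi)=2, max(lo)=35)
Step 5: insert 33 -> lo=[26, 33, 35] hi=[36, 45] -> (len(lo)=3, len(hi)=2, max(lo)=35)
Step 6: insert 45 -> lo=[26, 33, 35] hi=[36, 45, 45] -> (len(lo)=3, len(hi)=3, max(lo)=35)
Step 7: insert 31 -> lo=[26, 31, 33, 35] hi=[36, 45, 45] -> (len(lo)=4, len(hi)=3, max(lo)=35)
Step 8: insert 37 -> lo=[26, 31, 33, 35] hi=[36, 37, 45, 45] -> (len(lo)=4, len(hi)=4, max(lo)=35)
Step 9: insert 40 -> lo=[26, 31, 33, 35, 36] hi=[37, 40, 45, 45] -> (len(lo)=5, len(hi)=4, max(lo)=36)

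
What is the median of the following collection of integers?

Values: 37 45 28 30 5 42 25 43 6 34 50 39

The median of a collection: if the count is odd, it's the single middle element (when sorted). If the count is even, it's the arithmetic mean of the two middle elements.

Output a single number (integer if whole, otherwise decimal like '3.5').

Answer: 35.5

Derivation:
Step 1: insert 37 -> lo=[37] (size 1, max 37) hi=[] (size 0) -> median=37
Step 2: insert 45 -> lo=[37] (size 1, max 37) hi=[45] (size 1, min 45) -> median=41
Step 3: insert 28 -> lo=[28, 37] (size 2, max 37) hi=[45] (size 1, min 45) -> median=37
Step 4: insert 30 -> lo=[28, 30] (size 2, max 30) hi=[37, 45] (size 2, min 37) -> median=33.5
Step 5: insert 5 -> lo=[5, 28, 30] (size 3, max 30) hi=[37, 45] (size 2, min 37) -> median=30
Step 6: insert 42 -> lo=[5, 28, 30] (size 3, max 30) hi=[37, 42, 45] (size 3, min 37) -> median=33.5
Step 7: insert 25 -> lo=[5, 25, 28, 30] (size 4, max 30) hi=[37, 42, 45] (size 3, min 37) -> median=30
Step 8: insert 43 -> lo=[5, 25, 28, 30] (size 4, max 30) hi=[37, 42, 43, 45] (size 4, min 37) -> median=33.5
Step 9: insert 6 -> lo=[5, 6, 25, 28, 30] (size 5, max 30) hi=[37, 42, 43, 45] (size 4, min 37) -> median=30
Step 10: insert 34 -> lo=[5, 6, 25, 28, 30] (size 5, max 30) hi=[34, 37, 42, 43, 45] (size 5, min 34) -> median=32
Step 11: insert 50 -> lo=[5, 6, 25, 28, 30, 34] (size 6, max 34) hi=[37, 42, 43, 45, 50] (size 5, min 37) -> median=34
Step 12: insert 39 -> lo=[5, 6, 25, 28, 30, 34] (size 6, max 34) hi=[37, 39, 42, 43, 45, 50] (size 6, min 37) -> median=35.5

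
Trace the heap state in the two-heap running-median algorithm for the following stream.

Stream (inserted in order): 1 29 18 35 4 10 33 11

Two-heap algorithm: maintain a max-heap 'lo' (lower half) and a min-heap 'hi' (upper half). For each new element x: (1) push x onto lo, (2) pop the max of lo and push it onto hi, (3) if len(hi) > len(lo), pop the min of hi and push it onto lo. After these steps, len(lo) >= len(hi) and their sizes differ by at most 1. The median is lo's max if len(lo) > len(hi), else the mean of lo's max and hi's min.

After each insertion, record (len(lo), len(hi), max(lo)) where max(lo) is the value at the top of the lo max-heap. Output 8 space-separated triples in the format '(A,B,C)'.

Answer: (1,0,1) (1,1,1) (2,1,18) (2,2,18) (3,2,18) (3,3,10) (4,3,18) (4,4,11)

Derivation:
Step 1: insert 1 -> lo=[1] hi=[] -> (len(lo)=1, len(hi)=0, max(lo)=1)
Step 2: insert 29 -> lo=[1] hi=[29] -> (len(lo)=1, len(hi)=1, max(lo)=1)
Step 3: insert 18 -> lo=[1, 18] hi=[29] -> (len(lo)=2, len(hi)=1, max(lo)=18)
Step 4: insert 35 -> lo=[1, 18] hi=[29, 35] -> (len(lo)=2, len(hi)=2, max(lo)=18)
Step 5: insert 4 -> lo=[1, 4, 18] hi=[29, 35] -> (len(lo)=3, len(hi)=2, max(lo)=18)
Step 6: insert 10 -> lo=[1, 4, 10] hi=[18, 29, 35] -> (len(lo)=3, len(hi)=3, max(lo)=10)
Step 7: insert 33 -> lo=[1, 4, 10, 18] hi=[29, 33, 35] -> (len(lo)=4, len(hi)=3, max(lo)=18)
Step 8: insert 11 -> lo=[1, 4, 10, 11] hi=[18, 29, 33, 35] -> (len(lo)=4, len(hi)=4, max(lo)=11)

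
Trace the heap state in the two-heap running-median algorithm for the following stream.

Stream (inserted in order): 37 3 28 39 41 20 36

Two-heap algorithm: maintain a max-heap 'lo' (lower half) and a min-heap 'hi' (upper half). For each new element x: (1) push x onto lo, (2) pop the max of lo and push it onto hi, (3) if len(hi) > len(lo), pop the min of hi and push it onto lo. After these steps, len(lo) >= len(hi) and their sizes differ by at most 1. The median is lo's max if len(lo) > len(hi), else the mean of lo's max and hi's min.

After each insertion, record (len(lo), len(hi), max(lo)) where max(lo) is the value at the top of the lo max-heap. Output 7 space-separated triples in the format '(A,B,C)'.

Step 1: insert 37 -> lo=[37] hi=[] -> (len(lo)=1, len(hi)=0, max(lo)=37)
Step 2: insert 3 -> lo=[3] hi=[37] -> (len(lo)=1, len(hi)=1, max(lo)=3)
Step 3: insert 28 -> lo=[3, 28] hi=[37] -> (len(lo)=2, len(hi)=1, max(lo)=28)
Step 4: insert 39 -> lo=[3, 28] hi=[37, 39] -> (len(lo)=2, len(hi)=2, max(lo)=28)
Step 5: insert 41 -> lo=[3, 28, 37] hi=[39, 41] -> (len(lo)=3, len(hi)=2, max(lo)=37)
Step 6: insert 20 -> lo=[3, 20, 28] hi=[37, 39, 41] -> (len(lo)=3, len(hi)=3, max(lo)=28)
Step 7: insert 36 -> lo=[3, 20, 28, 36] hi=[37, 39, 41] -> (len(lo)=4, len(hi)=3, max(lo)=36)

Answer: (1,0,37) (1,1,3) (2,1,28) (2,2,28) (3,2,37) (3,3,28) (4,3,36)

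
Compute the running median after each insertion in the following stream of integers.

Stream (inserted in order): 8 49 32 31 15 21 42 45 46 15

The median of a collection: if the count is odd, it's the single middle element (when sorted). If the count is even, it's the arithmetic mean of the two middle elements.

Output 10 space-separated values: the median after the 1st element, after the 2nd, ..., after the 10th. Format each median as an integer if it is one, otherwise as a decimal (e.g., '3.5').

Answer: 8 28.5 32 31.5 31 26 31 31.5 32 31.5

Derivation:
Step 1: insert 8 -> lo=[8] (size 1, max 8) hi=[] (size 0) -> median=8
Step 2: insert 49 -> lo=[8] (size 1, max 8) hi=[49] (size 1, min 49) -> median=28.5
Step 3: insert 32 -> lo=[8, 32] (size 2, max 32) hi=[49] (size 1, min 49) -> median=32
Step 4: insert 31 -> lo=[8, 31] (size 2, max 31) hi=[32, 49] (size 2, min 32) -> median=31.5
Step 5: insert 15 -> lo=[8, 15, 31] (size 3, max 31) hi=[32, 49] (size 2, min 32) -> median=31
Step 6: insert 21 -> lo=[8, 15, 21] (size 3, max 21) hi=[31, 32, 49] (size 3, min 31) -> median=26
Step 7: insert 42 -> lo=[8, 15, 21, 31] (size 4, max 31) hi=[32, 42, 49] (size 3, min 32) -> median=31
Step 8: insert 45 -> lo=[8, 15, 21, 31] (size 4, max 31) hi=[32, 42, 45, 49] (size 4, min 32) -> median=31.5
Step 9: insert 46 -> lo=[8, 15, 21, 31, 32] (size 5, max 32) hi=[42, 45, 46, 49] (size 4, min 42) -> median=32
Step 10: insert 15 -> lo=[8, 15, 15, 21, 31] (size 5, max 31) hi=[32, 42, 45, 46, 49] (size 5, min 32) -> median=31.5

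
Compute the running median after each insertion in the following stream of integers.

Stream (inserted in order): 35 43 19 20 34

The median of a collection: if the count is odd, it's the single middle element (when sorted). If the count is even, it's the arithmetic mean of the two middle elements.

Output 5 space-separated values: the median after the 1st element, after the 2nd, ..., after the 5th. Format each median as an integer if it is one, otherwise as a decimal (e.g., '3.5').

Step 1: insert 35 -> lo=[35] (size 1, max 35) hi=[] (size 0) -> median=35
Step 2: insert 43 -> lo=[35] (size 1, max 35) hi=[43] (size 1, min 43) -> median=39
Step 3: insert 19 -> lo=[19, 35] (size 2, max 35) hi=[43] (size 1, min 43) -> median=35
Step 4: insert 20 -> lo=[19, 20] (size 2, max 20) hi=[35, 43] (size 2, min 35) -> median=27.5
Step 5: insert 34 -> lo=[19, 20, 34] (size 3, max 34) hi=[35, 43] (size 2, min 35) -> median=34

Answer: 35 39 35 27.5 34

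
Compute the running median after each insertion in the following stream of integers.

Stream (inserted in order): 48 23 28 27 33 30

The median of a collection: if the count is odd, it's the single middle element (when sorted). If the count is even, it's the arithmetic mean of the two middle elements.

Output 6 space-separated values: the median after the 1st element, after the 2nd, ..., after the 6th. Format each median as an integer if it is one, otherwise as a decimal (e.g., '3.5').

Step 1: insert 48 -> lo=[48] (size 1, max 48) hi=[] (size 0) -> median=48
Step 2: insert 23 -> lo=[23] (size 1, max 23) hi=[48] (size 1, min 48) -> median=35.5
Step 3: insert 28 -> lo=[23, 28] (size 2, max 28) hi=[48] (size 1, min 48) -> median=28
Step 4: insert 27 -> lo=[23, 27] (size 2, max 27) hi=[28, 48] (size 2, min 28) -> median=27.5
Step 5: insert 33 -> lo=[23, 27, 28] (size 3, max 28) hi=[33, 48] (size 2, min 33) -> median=28
Step 6: insert 30 -> lo=[23, 27, 28] (size 3, max 28) hi=[30, 33, 48] (size 3, min 30) -> median=29

Answer: 48 35.5 28 27.5 28 29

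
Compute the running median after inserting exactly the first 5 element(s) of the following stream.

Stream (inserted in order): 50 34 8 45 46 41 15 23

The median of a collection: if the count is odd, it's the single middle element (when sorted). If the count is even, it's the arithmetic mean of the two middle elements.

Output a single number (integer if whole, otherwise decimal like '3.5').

Step 1: insert 50 -> lo=[50] (size 1, max 50) hi=[] (size 0) -> median=50
Step 2: insert 34 -> lo=[34] (size 1, max 34) hi=[50] (size 1, min 50) -> median=42
Step 3: insert 8 -> lo=[8, 34] (size 2, max 34) hi=[50] (size 1, min 50) -> median=34
Step 4: insert 45 -> lo=[8, 34] (size 2, max 34) hi=[45, 50] (size 2, min 45) -> median=39.5
Step 5: insert 46 -> lo=[8, 34, 45] (size 3, max 45) hi=[46, 50] (size 2, min 46) -> median=45

Answer: 45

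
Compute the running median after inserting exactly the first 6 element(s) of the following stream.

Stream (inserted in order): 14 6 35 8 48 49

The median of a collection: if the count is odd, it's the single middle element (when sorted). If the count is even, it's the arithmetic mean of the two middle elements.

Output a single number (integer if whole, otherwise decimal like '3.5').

Answer: 24.5

Derivation:
Step 1: insert 14 -> lo=[14] (size 1, max 14) hi=[] (size 0) -> median=14
Step 2: insert 6 -> lo=[6] (size 1, max 6) hi=[14] (size 1, min 14) -> median=10
Step 3: insert 35 -> lo=[6, 14] (size 2, max 14) hi=[35] (size 1, min 35) -> median=14
Step 4: insert 8 -> lo=[6, 8] (size 2, max 8) hi=[14, 35] (size 2, min 14) -> median=11
Step 5: insert 48 -> lo=[6, 8, 14] (size 3, max 14) hi=[35, 48] (size 2, min 35) -> median=14
Step 6: insert 49 -> lo=[6, 8, 14] (size 3, max 14) hi=[35, 48, 49] (size 3, min 35) -> median=24.5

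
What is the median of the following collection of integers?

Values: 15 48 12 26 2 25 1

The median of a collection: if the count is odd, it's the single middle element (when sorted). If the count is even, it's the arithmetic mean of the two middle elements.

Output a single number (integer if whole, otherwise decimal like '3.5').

Answer: 15

Derivation:
Step 1: insert 15 -> lo=[15] (size 1, max 15) hi=[] (size 0) -> median=15
Step 2: insert 48 -> lo=[15] (size 1, max 15) hi=[48] (size 1, min 48) -> median=31.5
Step 3: insert 12 -> lo=[12, 15] (size 2, max 15) hi=[48] (size 1, min 48) -> median=15
Step 4: insert 26 -> lo=[12, 15] (size 2, max 15) hi=[26, 48] (size 2, min 26) -> median=20.5
Step 5: insert 2 -> lo=[2, 12, 15] (size 3, max 15) hi=[26, 48] (size 2, min 26) -> median=15
Step 6: insert 25 -> lo=[2, 12, 15] (size 3, max 15) hi=[25, 26, 48] (size 3, min 25) -> median=20
Step 7: insert 1 -> lo=[1, 2, 12, 15] (size 4, max 15) hi=[25, 26, 48] (size 3, min 25) -> median=15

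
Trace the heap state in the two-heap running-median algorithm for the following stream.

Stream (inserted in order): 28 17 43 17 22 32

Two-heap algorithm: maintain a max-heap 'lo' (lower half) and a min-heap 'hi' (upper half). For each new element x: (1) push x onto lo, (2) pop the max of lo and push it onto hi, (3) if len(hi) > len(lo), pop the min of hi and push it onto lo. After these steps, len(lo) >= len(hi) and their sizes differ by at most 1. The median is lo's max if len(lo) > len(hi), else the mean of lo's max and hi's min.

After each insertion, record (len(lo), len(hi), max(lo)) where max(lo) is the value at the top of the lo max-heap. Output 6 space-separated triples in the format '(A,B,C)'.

Answer: (1,0,28) (1,1,17) (2,1,28) (2,2,17) (3,2,22) (3,3,22)

Derivation:
Step 1: insert 28 -> lo=[28] hi=[] -> (len(lo)=1, len(hi)=0, max(lo)=28)
Step 2: insert 17 -> lo=[17] hi=[28] -> (len(lo)=1, len(hi)=1, max(lo)=17)
Step 3: insert 43 -> lo=[17, 28] hi=[43] -> (len(lo)=2, len(hi)=1, max(lo)=28)
Step 4: insert 17 -> lo=[17, 17] hi=[28, 43] -> (len(lo)=2, len(hi)=2, max(lo)=17)
Step 5: insert 22 -> lo=[17, 17, 22] hi=[28, 43] -> (len(lo)=3, len(hi)=2, max(lo)=22)
Step 6: insert 32 -> lo=[17, 17, 22] hi=[28, 32, 43] -> (len(lo)=3, len(hi)=3, max(lo)=22)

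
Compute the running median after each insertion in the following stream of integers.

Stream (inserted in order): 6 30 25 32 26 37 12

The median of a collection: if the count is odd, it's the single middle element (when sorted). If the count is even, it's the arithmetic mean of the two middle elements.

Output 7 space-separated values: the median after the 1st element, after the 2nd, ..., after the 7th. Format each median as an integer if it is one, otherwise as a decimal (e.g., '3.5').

Step 1: insert 6 -> lo=[6] (size 1, max 6) hi=[] (size 0) -> median=6
Step 2: insert 30 -> lo=[6] (size 1, max 6) hi=[30] (size 1, min 30) -> median=18
Step 3: insert 25 -> lo=[6, 25] (size 2, max 25) hi=[30] (size 1, min 30) -> median=25
Step 4: insert 32 -> lo=[6, 25] (size 2, max 25) hi=[30, 32] (size 2, min 30) -> median=27.5
Step 5: insert 26 -> lo=[6, 25, 26] (size 3, max 26) hi=[30, 32] (size 2, min 30) -> median=26
Step 6: insert 37 -> lo=[6, 25, 26] (size 3, max 26) hi=[30, 32, 37] (size 3, min 30) -> median=28
Step 7: insert 12 -> lo=[6, 12, 25, 26] (size 4, max 26) hi=[30, 32, 37] (size 3, min 30) -> median=26

Answer: 6 18 25 27.5 26 28 26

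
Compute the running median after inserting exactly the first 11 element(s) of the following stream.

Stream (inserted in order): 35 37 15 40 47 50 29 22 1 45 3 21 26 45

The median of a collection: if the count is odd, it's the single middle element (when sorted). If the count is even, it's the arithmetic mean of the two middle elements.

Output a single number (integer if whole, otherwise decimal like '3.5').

Answer: 35

Derivation:
Step 1: insert 35 -> lo=[35] (size 1, max 35) hi=[] (size 0) -> median=35
Step 2: insert 37 -> lo=[35] (size 1, max 35) hi=[37] (size 1, min 37) -> median=36
Step 3: insert 15 -> lo=[15, 35] (size 2, max 35) hi=[37] (size 1, min 37) -> median=35
Step 4: insert 40 -> lo=[15, 35] (size 2, max 35) hi=[37, 40] (size 2, min 37) -> median=36
Step 5: insert 47 -> lo=[15, 35, 37] (size 3, max 37) hi=[40, 47] (size 2, min 40) -> median=37
Step 6: insert 50 -> lo=[15, 35, 37] (size 3, max 37) hi=[40, 47, 50] (size 3, min 40) -> median=38.5
Step 7: insert 29 -> lo=[15, 29, 35, 37] (size 4, max 37) hi=[40, 47, 50] (size 3, min 40) -> median=37
Step 8: insert 22 -> lo=[15, 22, 29, 35] (size 4, max 35) hi=[37, 40, 47, 50] (size 4, min 37) -> median=36
Step 9: insert 1 -> lo=[1, 15, 22, 29, 35] (size 5, max 35) hi=[37, 40, 47, 50] (size 4, min 37) -> median=35
Step 10: insert 45 -> lo=[1, 15, 22, 29, 35] (size 5, max 35) hi=[37, 40, 45, 47, 50] (size 5, min 37) -> median=36
Step 11: insert 3 -> lo=[1, 3, 15, 22, 29, 35] (size 6, max 35) hi=[37, 40, 45, 47, 50] (size 5, min 37) -> median=35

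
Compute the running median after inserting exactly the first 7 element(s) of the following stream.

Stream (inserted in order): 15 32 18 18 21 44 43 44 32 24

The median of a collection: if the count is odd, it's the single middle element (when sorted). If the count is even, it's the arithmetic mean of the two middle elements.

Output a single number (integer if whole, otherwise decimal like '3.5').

Answer: 21

Derivation:
Step 1: insert 15 -> lo=[15] (size 1, max 15) hi=[] (size 0) -> median=15
Step 2: insert 32 -> lo=[15] (size 1, max 15) hi=[32] (size 1, min 32) -> median=23.5
Step 3: insert 18 -> lo=[15, 18] (size 2, max 18) hi=[32] (size 1, min 32) -> median=18
Step 4: insert 18 -> lo=[15, 18] (size 2, max 18) hi=[18, 32] (size 2, min 18) -> median=18
Step 5: insert 21 -> lo=[15, 18, 18] (size 3, max 18) hi=[21, 32] (size 2, min 21) -> median=18
Step 6: insert 44 -> lo=[15, 18, 18] (size 3, max 18) hi=[21, 32, 44] (size 3, min 21) -> median=19.5
Step 7: insert 43 -> lo=[15, 18, 18, 21] (size 4, max 21) hi=[32, 43, 44] (size 3, min 32) -> median=21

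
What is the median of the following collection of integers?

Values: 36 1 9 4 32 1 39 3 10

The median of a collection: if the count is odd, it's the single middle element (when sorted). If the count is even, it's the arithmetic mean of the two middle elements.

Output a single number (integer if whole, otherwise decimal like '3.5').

Answer: 9

Derivation:
Step 1: insert 36 -> lo=[36] (size 1, max 36) hi=[] (size 0) -> median=36
Step 2: insert 1 -> lo=[1] (size 1, max 1) hi=[36] (size 1, min 36) -> median=18.5
Step 3: insert 9 -> lo=[1, 9] (size 2, max 9) hi=[36] (size 1, min 36) -> median=9
Step 4: insert 4 -> lo=[1, 4] (size 2, max 4) hi=[9, 36] (size 2, min 9) -> median=6.5
Step 5: insert 32 -> lo=[1, 4, 9] (size 3, max 9) hi=[32, 36] (size 2, min 32) -> median=9
Step 6: insert 1 -> lo=[1, 1, 4] (size 3, max 4) hi=[9, 32, 36] (size 3, min 9) -> median=6.5
Step 7: insert 39 -> lo=[1, 1, 4, 9] (size 4, max 9) hi=[32, 36, 39] (size 3, min 32) -> median=9
Step 8: insert 3 -> lo=[1, 1, 3, 4] (size 4, max 4) hi=[9, 32, 36, 39] (size 4, min 9) -> median=6.5
Step 9: insert 10 -> lo=[1, 1, 3, 4, 9] (size 5, max 9) hi=[10, 32, 36, 39] (size 4, min 10) -> median=9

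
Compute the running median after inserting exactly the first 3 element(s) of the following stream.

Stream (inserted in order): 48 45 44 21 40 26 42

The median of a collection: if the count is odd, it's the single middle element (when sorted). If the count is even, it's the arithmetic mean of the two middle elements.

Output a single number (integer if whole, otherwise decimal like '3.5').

Answer: 45

Derivation:
Step 1: insert 48 -> lo=[48] (size 1, max 48) hi=[] (size 0) -> median=48
Step 2: insert 45 -> lo=[45] (size 1, max 45) hi=[48] (size 1, min 48) -> median=46.5
Step 3: insert 44 -> lo=[44, 45] (size 2, max 45) hi=[48] (size 1, min 48) -> median=45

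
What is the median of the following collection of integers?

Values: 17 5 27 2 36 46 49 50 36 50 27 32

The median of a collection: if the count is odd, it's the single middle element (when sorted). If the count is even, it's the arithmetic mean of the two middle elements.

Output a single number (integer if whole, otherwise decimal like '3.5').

Answer: 34

Derivation:
Step 1: insert 17 -> lo=[17] (size 1, max 17) hi=[] (size 0) -> median=17
Step 2: insert 5 -> lo=[5] (size 1, max 5) hi=[17] (size 1, min 17) -> median=11
Step 3: insert 27 -> lo=[5, 17] (size 2, max 17) hi=[27] (size 1, min 27) -> median=17
Step 4: insert 2 -> lo=[2, 5] (size 2, max 5) hi=[17, 27] (size 2, min 17) -> median=11
Step 5: insert 36 -> lo=[2, 5, 17] (size 3, max 17) hi=[27, 36] (size 2, min 27) -> median=17
Step 6: insert 46 -> lo=[2, 5, 17] (size 3, max 17) hi=[27, 36, 46] (size 3, min 27) -> median=22
Step 7: insert 49 -> lo=[2, 5, 17, 27] (size 4, max 27) hi=[36, 46, 49] (size 3, min 36) -> median=27
Step 8: insert 50 -> lo=[2, 5, 17, 27] (size 4, max 27) hi=[36, 46, 49, 50] (size 4, min 36) -> median=31.5
Step 9: insert 36 -> lo=[2, 5, 17, 27, 36] (size 5, max 36) hi=[36, 46, 49, 50] (size 4, min 36) -> median=36
Step 10: insert 50 -> lo=[2, 5, 17, 27, 36] (size 5, max 36) hi=[36, 46, 49, 50, 50] (size 5, min 36) -> median=36
Step 11: insert 27 -> lo=[2, 5, 17, 27, 27, 36] (size 6, max 36) hi=[36, 46, 49, 50, 50] (size 5, min 36) -> median=36
Step 12: insert 32 -> lo=[2, 5, 17, 27, 27, 32] (size 6, max 32) hi=[36, 36, 46, 49, 50, 50] (size 6, min 36) -> median=34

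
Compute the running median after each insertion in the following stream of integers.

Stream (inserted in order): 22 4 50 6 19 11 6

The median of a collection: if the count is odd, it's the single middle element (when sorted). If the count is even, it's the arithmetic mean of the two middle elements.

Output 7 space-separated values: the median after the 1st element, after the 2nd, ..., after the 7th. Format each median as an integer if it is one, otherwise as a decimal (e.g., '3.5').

Step 1: insert 22 -> lo=[22] (size 1, max 22) hi=[] (size 0) -> median=22
Step 2: insert 4 -> lo=[4] (size 1, max 4) hi=[22] (size 1, min 22) -> median=13
Step 3: insert 50 -> lo=[4, 22] (size 2, max 22) hi=[50] (size 1, min 50) -> median=22
Step 4: insert 6 -> lo=[4, 6] (size 2, max 6) hi=[22, 50] (size 2, min 22) -> median=14
Step 5: insert 19 -> lo=[4, 6, 19] (size 3, max 19) hi=[22, 50] (size 2, min 22) -> median=19
Step 6: insert 11 -> lo=[4, 6, 11] (size 3, max 11) hi=[19, 22, 50] (size 3, min 19) -> median=15
Step 7: insert 6 -> lo=[4, 6, 6, 11] (size 4, max 11) hi=[19, 22, 50] (size 3, min 19) -> median=11

Answer: 22 13 22 14 19 15 11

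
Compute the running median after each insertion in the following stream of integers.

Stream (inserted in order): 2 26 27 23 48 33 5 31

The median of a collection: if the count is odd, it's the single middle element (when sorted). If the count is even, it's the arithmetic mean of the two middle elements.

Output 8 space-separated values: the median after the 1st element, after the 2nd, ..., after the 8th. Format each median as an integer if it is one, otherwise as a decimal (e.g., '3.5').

Answer: 2 14 26 24.5 26 26.5 26 26.5

Derivation:
Step 1: insert 2 -> lo=[2] (size 1, max 2) hi=[] (size 0) -> median=2
Step 2: insert 26 -> lo=[2] (size 1, max 2) hi=[26] (size 1, min 26) -> median=14
Step 3: insert 27 -> lo=[2, 26] (size 2, max 26) hi=[27] (size 1, min 27) -> median=26
Step 4: insert 23 -> lo=[2, 23] (size 2, max 23) hi=[26, 27] (size 2, min 26) -> median=24.5
Step 5: insert 48 -> lo=[2, 23, 26] (size 3, max 26) hi=[27, 48] (size 2, min 27) -> median=26
Step 6: insert 33 -> lo=[2, 23, 26] (size 3, max 26) hi=[27, 33, 48] (size 3, min 27) -> median=26.5
Step 7: insert 5 -> lo=[2, 5, 23, 26] (size 4, max 26) hi=[27, 33, 48] (size 3, min 27) -> median=26
Step 8: insert 31 -> lo=[2, 5, 23, 26] (size 4, max 26) hi=[27, 31, 33, 48] (size 4, min 27) -> median=26.5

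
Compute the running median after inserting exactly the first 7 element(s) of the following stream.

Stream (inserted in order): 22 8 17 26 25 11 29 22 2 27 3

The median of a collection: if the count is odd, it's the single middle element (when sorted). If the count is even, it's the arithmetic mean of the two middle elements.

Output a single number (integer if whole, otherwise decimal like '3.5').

Answer: 22

Derivation:
Step 1: insert 22 -> lo=[22] (size 1, max 22) hi=[] (size 0) -> median=22
Step 2: insert 8 -> lo=[8] (size 1, max 8) hi=[22] (size 1, min 22) -> median=15
Step 3: insert 17 -> lo=[8, 17] (size 2, max 17) hi=[22] (size 1, min 22) -> median=17
Step 4: insert 26 -> lo=[8, 17] (size 2, max 17) hi=[22, 26] (size 2, min 22) -> median=19.5
Step 5: insert 25 -> lo=[8, 17, 22] (size 3, max 22) hi=[25, 26] (size 2, min 25) -> median=22
Step 6: insert 11 -> lo=[8, 11, 17] (size 3, max 17) hi=[22, 25, 26] (size 3, min 22) -> median=19.5
Step 7: insert 29 -> lo=[8, 11, 17, 22] (size 4, max 22) hi=[25, 26, 29] (size 3, min 25) -> median=22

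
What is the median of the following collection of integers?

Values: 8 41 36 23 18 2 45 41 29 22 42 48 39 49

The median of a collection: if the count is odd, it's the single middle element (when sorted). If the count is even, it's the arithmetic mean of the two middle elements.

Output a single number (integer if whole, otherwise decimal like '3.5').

Answer: 37.5

Derivation:
Step 1: insert 8 -> lo=[8] (size 1, max 8) hi=[] (size 0) -> median=8
Step 2: insert 41 -> lo=[8] (size 1, max 8) hi=[41] (size 1, min 41) -> median=24.5
Step 3: insert 36 -> lo=[8, 36] (size 2, max 36) hi=[41] (size 1, min 41) -> median=36
Step 4: insert 23 -> lo=[8, 23] (size 2, max 23) hi=[36, 41] (size 2, min 36) -> median=29.5
Step 5: insert 18 -> lo=[8, 18, 23] (size 3, max 23) hi=[36, 41] (size 2, min 36) -> median=23
Step 6: insert 2 -> lo=[2, 8, 18] (size 3, max 18) hi=[23, 36, 41] (size 3, min 23) -> median=20.5
Step 7: insert 45 -> lo=[2, 8, 18, 23] (size 4, max 23) hi=[36, 41, 45] (size 3, min 36) -> median=23
Step 8: insert 41 -> lo=[2, 8, 18, 23] (size 4, max 23) hi=[36, 41, 41, 45] (size 4, min 36) -> median=29.5
Step 9: insert 29 -> lo=[2, 8, 18, 23, 29] (size 5, max 29) hi=[36, 41, 41, 45] (size 4, min 36) -> median=29
Step 10: insert 22 -> lo=[2, 8, 18, 22, 23] (size 5, max 23) hi=[29, 36, 41, 41, 45] (size 5, min 29) -> median=26
Step 11: insert 42 -> lo=[2, 8, 18, 22, 23, 29] (size 6, max 29) hi=[36, 41, 41, 42, 45] (size 5, min 36) -> median=29
Step 12: insert 48 -> lo=[2, 8, 18, 22, 23, 29] (size 6, max 29) hi=[36, 41, 41, 42, 45, 48] (size 6, min 36) -> median=32.5
Step 13: insert 39 -> lo=[2, 8, 18, 22, 23, 29, 36] (size 7, max 36) hi=[39, 41, 41, 42, 45, 48] (size 6, min 39) -> median=36
Step 14: insert 49 -> lo=[2, 8, 18, 22, 23, 29, 36] (size 7, max 36) hi=[39, 41, 41, 42, 45, 48, 49] (size 7, min 39) -> median=37.5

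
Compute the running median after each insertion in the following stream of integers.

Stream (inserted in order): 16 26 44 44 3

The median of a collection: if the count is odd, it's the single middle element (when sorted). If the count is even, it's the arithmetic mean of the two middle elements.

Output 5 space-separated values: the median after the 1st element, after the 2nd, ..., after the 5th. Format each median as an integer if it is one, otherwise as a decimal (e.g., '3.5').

Answer: 16 21 26 35 26

Derivation:
Step 1: insert 16 -> lo=[16] (size 1, max 16) hi=[] (size 0) -> median=16
Step 2: insert 26 -> lo=[16] (size 1, max 16) hi=[26] (size 1, min 26) -> median=21
Step 3: insert 44 -> lo=[16, 26] (size 2, max 26) hi=[44] (size 1, min 44) -> median=26
Step 4: insert 44 -> lo=[16, 26] (size 2, max 26) hi=[44, 44] (size 2, min 44) -> median=35
Step 5: insert 3 -> lo=[3, 16, 26] (size 3, max 26) hi=[44, 44] (size 2, min 44) -> median=26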